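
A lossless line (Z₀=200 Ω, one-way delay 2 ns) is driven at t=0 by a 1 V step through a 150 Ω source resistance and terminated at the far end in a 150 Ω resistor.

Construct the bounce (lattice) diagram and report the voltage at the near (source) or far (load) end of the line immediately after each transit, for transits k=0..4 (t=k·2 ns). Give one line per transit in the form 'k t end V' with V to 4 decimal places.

Γ_L=-0.142857, Γ_S=-0.142857; launch V₁=1·200/350=0.571429
k=0 src: V=0.5714
k=1 load: inc=0.571429, refl=0.571429·-0.142857=-0.0816; V=0.000000+0.571429+-0.081633=0.4898
k=2 src: inc=-0.081633, refl=-0.081633·-0.142857=0.0117; V=0.571429+-0.081633+0.011662=0.5015
k=3 load: inc=0.011662, refl=0.011662·-0.142857=-0.0017; V=0.489796+0.011662+-0.001666=0.4998
k=4 src: inc=-0.001666, refl=-0.001666·-0.142857=0.0002; V=0.501458+-0.001666+0.000238=0.5000

0 0 source 0.5714
1 2 load 0.4898
2 4 source 0.5015
3 6 load 0.4998
4 8 source 0.5000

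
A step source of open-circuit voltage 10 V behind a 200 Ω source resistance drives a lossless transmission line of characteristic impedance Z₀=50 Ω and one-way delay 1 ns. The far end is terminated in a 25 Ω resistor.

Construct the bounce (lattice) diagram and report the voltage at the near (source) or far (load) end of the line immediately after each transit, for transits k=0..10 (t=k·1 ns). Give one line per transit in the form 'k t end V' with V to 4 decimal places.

0 0 source 2.0000
1 1 load 1.3333
2 2 source 0.9333
3 3 load 1.0667
4 4 source 1.1467
5 5 load 1.1200
6 6 source 1.1040
7 7 load 1.1093
8 8 source 1.1125
9 9 load 1.1115
10 10 source 1.1108

Γ_L=-0.333333, Γ_S=0.600000; launch V₁=10·50/250=2.000000
k=0 src: V=2.0000
k=1 load: inc=2.000000, refl=2.000000·-0.333333=-0.6667; V=0.000000+2.000000+-0.666667=1.3333
k=2 src: inc=-0.666667, refl=-0.666667·0.600000=-0.4000; V=2.000000+-0.666667+-0.400000=0.9333
k=3 load: inc=-0.400000, refl=-0.400000·-0.333333=0.1333; V=1.333333+-0.400000+0.133333=1.0667
k=4 src: inc=0.133333, refl=0.133333·0.600000=0.0800; V=0.933333+0.133333+0.080000=1.1467
k=5 load: inc=0.080000, refl=0.080000·-0.333333=-0.0267; V=1.066667+0.080000+-0.026667=1.1200
k=6 src: inc=-0.026667, refl=-0.026667·0.600000=-0.0160; V=1.146667+-0.026667+-0.016000=1.1040
k=7 load: inc=-0.016000, refl=-0.016000·-0.333333=0.0053; V=1.120000+-0.016000+0.005333=1.1093
k=8 src: inc=0.005333, refl=0.005333·0.600000=0.0032; V=1.104000+0.005333+0.003200=1.1125
k=9 load: inc=0.003200, refl=0.003200·-0.333333=-0.0011; V=1.109333+0.003200+-0.001067=1.1115
k=10 src: inc=-0.001067, refl=-0.001067·0.600000=-0.0006; V=1.112533+-0.001067+-0.000640=1.1108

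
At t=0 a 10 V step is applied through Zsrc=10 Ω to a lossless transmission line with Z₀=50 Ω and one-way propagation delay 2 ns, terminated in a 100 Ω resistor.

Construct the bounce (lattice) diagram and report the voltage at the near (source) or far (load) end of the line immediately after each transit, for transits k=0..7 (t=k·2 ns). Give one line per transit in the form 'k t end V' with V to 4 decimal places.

0 0 source 8.3333
1 2 load 11.1111
2 4 source 9.2593
3 6 load 8.6420
4 8 source 9.0535
5 10 load 9.1907
6 12 source 9.0992
7 14 load 9.0687

Γ_L=0.333333, Γ_S=-0.666667; launch V₁=10·50/60=8.333333
k=0 src: V=8.3333
k=1 load: inc=8.333333, refl=8.333333·0.333333=2.7778; V=0.000000+8.333333+2.777778=11.1111
k=2 src: inc=2.777778, refl=2.777778·-0.666667=-1.8519; V=8.333333+2.777778+-1.851852=9.2593
k=3 load: inc=-1.851852, refl=-1.851852·0.333333=-0.6173; V=11.111111+-1.851852+-0.617284=8.6420
k=4 src: inc=-0.617284, refl=-0.617284·-0.666667=0.4115; V=9.259259+-0.617284+0.411523=9.0535
k=5 load: inc=0.411523, refl=0.411523·0.333333=0.1372; V=8.641975+0.411523+0.137174=9.1907
k=6 src: inc=0.137174, refl=0.137174·-0.666667=-0.0914; V=9.053498+0.137174+-0.091449=9.0992
k=7 load: inc=-0.091449, refl=-0.091449·0.333333=-0.0305; V=9.190672+-0.091449+-0.030483=9.0687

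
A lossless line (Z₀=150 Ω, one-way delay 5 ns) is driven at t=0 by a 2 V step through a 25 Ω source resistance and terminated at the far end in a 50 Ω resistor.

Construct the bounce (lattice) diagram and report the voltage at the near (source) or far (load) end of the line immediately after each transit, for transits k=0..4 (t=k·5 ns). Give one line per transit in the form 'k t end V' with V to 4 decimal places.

Γ_L=-0.500000, Γ_S=-0.714286; launch V₁=2·150/175=1.714286
k=0 src: V=1.7143
k=1 load: inc=1.714286, refl=1.714286·-0.500000=-0.8571; V=0.000000+1.714286+-0.857143=0.8571
k=2 src: inc=-0.857143, refl=-0.857143·-0.714286=0.6122; V=1.714286+-0.857143+0.612245=1.4694
k=3 load: inc=0.612245, refl=0.612245·-0.500000=-0.3061; V=0.857143+0.612245+-0.306122=1.1633
k=4 src: inc=-0.306122, refl=-0.306122·-0.714286=0.2187; V=1.469388+-0.306122+0.218659=1.3819

0 0 source 1.7143
1 5 load 0.8571
2 10 source 1.4694
3 15 load 1.1633
4 20 source 1.3819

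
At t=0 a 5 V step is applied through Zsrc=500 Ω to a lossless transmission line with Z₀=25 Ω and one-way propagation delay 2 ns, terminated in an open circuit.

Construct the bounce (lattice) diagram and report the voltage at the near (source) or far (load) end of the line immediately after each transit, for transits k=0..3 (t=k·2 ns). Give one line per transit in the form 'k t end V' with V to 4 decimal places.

Γ_L=1.000000, Γ_S=0.904762; launch V₁=5·25/525=0.238095
k=0 src: V=0.2381
k=1 load: inc=0.238095, refl=0.238095·1.000000=0.2381; V=0.000000+0.238095+0.238095=0.4762
k=2 src: inc=0.238095, refl=0.238095·0.904762=0.2154; V=0.238095+0.238095+0.215420=0.6916
k=3 load: inc=0.215420, refl=0.215420·1.000000=0.2154; V=0.476190+0.215420+0.215420=0.9070

0 0 source 0.2381
1 2 load 0.4762
2 4 source 0.6916
3 6 load 0.9070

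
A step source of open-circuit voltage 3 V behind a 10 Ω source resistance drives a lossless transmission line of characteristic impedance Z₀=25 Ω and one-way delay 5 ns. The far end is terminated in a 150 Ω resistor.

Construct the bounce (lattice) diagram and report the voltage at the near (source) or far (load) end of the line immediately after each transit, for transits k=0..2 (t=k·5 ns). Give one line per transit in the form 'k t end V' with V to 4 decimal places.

Γ_L=0.714286, Γ_S=-0.428571; launch V₁=3·25/35=2.142857
k=0 src: V=2.1429
k=1 load: inc=2.142857, refl=2.142857·0.714286=1.5306; V=0.000000+2.142857+1.530612=3.6735
k=2 src: inc=1.530612, refl=1.530612·-0.428571=-0.6560; V=2.142857+1.530612+-0.655977=3.0175

0 0 source 2.1429
1 5 load 3.6735
2 10 source 3.0175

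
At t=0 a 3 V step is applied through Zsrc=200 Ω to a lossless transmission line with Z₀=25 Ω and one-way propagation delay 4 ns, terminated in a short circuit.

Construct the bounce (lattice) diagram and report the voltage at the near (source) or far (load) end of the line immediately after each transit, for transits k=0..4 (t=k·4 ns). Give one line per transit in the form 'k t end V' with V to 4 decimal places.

Γ_L=-1.000000, Γ_S=0.777778; launch V₁=3·25/225=0.333333
k=0 src: V=0.3333
k=1 load: inc=0.333333, refl=0.333333·-1.000000=-0.3333; V=0.000000+0.333333+-0.333333=0.0000
k=2 src: inc=-0.333333, refl=-0.333333·0.777778=-0.2593; V=0.333333+-0.333333+-0.259259=-0.2593
k=3 load: inc=-0.259259, refl=-0.259259·-1.000000=0.2593; V=0.000000+-0.259259+0.259259=0.0000
k=4 src: inc=0.259259, refl=0.259259·0.777778=0.2016; V=-0.259259+0.259259+0.201646=0.2016

0 0 source 0.3333
1 4 load 0.0000
2 8 source -0.2593
3 12 load 0.0000
4 16 source 0.2016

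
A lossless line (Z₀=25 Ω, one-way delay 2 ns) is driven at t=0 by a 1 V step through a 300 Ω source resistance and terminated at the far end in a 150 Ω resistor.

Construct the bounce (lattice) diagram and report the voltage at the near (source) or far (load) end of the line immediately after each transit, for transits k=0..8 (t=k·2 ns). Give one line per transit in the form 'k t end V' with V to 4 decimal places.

Γ_L=0.714286, Γ_S=0.846154; launch V₁=1·25/325=0.076923
k=0 src: V=0.0769
k=1 load: inc=0.076923, refl=0.076923·0.714286=0.0549; V=0.000000+0.076923+0.054945=0.1319
k=2 src: inc=0.054945, refl=0.054945·0.846154=0.0465; V=0.076923+0.054945+0.046492=0.1784
k=3 load: inc=0.046492, refl=0.046492·0.714286=0.0332; V=0.131868+0.046492+0.033209=0.2116
k=4 src: inc=0.033209, refl=0.033209·0.846154=0.0281; V=0.178360+0.033209+0.028100=0.2397
k=5 load: inc=0.028100, refl=0.028100·0.714286=0.0201; V=0.211569+0.028100+0.020071=0.2597
k=6 src: inc=0.020071, refl=0.020071·0.846154=0.0170; V=0.239668+0.020071+0.016983=0.2767
k=7 load: inc=0.016983, refl=0.016983·0.714286=0.0121; V=0.259739+0.016983+0.012131=0.2889
k=8 src: inc=0.012131, refl=0.012131·0.846154=0.0103; V=0.276723+0.012131+0.010265=0.2991

0 0 source 0.0769
1 2 load 0.1319
2 4 source 0.1784
3 6 load 0.2116
4 8 source 0.2397
5 10 load 0.2597
6 12 source 0.2767
7 14 load 0.2889
8 16 source 0.2991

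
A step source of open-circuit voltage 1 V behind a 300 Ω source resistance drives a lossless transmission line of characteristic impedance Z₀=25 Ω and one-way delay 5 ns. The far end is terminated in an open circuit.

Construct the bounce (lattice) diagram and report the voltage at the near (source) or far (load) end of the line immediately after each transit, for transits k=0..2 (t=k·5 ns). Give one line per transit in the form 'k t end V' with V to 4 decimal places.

0 0 source 0.0769
1 5 load 0.1538
2 10 source 0.2189

Γ_L=1.000000, Γ_S=0.846154; launch V₁=1·25/325=0.076923
k=0 src: V=0.0769
k=1 load: inc=0.076923, refl=0.076923·1.000000=0.0769; V=0.000000+0.076923+0.076923=0.1538
k=2 src: inc=0.076923, refl=0.076923·0.846154=0.0651; V=0.076923+0.076923+0.065089=0.2189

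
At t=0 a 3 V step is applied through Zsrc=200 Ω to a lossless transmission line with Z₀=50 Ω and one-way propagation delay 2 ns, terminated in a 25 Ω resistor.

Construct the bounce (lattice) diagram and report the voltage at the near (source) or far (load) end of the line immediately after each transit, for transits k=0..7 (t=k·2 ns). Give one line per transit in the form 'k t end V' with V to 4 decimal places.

0 0 source 0.6000
1 2 load 0.4000
2 4 source 0.2800
3 6 load 0.3200
4 8 source 0.3440
5 10 load 0.3360
6 12 source 0.3312
7 14 load 0.3328

Γ_L=-0.333333, Γ_S=0.600000; launch V₁=3·50/250=0.600000
k=0 src: V=0.6000
k=1 load: inc=0.600000, refl=0.600000·-0.333333=-0.2000; V=0.000000+0.600000+-0.200000=0.4000
k=2 src: inc=-0.200000, refl=-0.200000·0.600000=-0.1200; V=0.600000+-0.200000+-0.120000=0.2800
k=3 load: inc=-0.120000, refl=-0.120000·-0.333333=0.0400; V=0.400000+-0.120000+0.040000=0.3200
k=4 src: inc=0.040000, refl=0.040000·0.600000=0.0240; V=0.280000+0.040000+0.024000=0.3440
k=5 load: inc=0.024000, refl=0.024000·-0.333333=-0.0080; V=0.320000+0.024000+-0.008000=0.3360
k=6 src: inc=-0.008000, refl=-0.008000·0.600000=-0.0048; V=0.344000+-0.008000+-0.004800=0.3312
k=7 load: inc=-0.004800, refl=-0.004800·-0.333333=0.0016; V=0.336000+-0.004800+0.001600=0.3328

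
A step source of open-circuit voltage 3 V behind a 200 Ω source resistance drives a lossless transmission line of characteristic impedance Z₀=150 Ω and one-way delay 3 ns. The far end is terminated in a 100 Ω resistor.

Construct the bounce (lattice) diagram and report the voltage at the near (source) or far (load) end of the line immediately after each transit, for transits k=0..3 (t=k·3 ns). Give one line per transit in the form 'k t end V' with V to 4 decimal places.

Γ_L=-0.200000, Γ_S=0.142857; launch V₁=3·150/350=1.285714
k=0 src: V=1.2857
k=1 load: inc=1.285714, refl=1.285714·-0.200000=-0.2571; V=0.000000+1.285714+-0.257143=1.0286
k=2 src: inc=-0.257143, refl=-0.257143·0.142857=-0.0367; V=1.285714+-0.257143+-0.036735=0.9918
k=3 load: inc=-0.036735, refl=-0.036735·-0.200000=0.0073; V=1.028571+-0.036735+0.007347=0.9992

0 0 source 1.2857
1 3 load 1.0286
2 6 source 0.9918
3 9 load 0.9992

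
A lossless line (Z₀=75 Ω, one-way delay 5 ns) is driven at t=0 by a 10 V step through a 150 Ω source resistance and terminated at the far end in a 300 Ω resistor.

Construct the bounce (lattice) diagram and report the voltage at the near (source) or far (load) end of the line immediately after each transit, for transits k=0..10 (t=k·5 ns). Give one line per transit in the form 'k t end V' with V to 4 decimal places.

0 0 source 3.3333
1 5 load 5.3333
2 10 source 6.0000
3 15 load 6.4000
4 20 source 6.5333
5 25 load 6.6133
6 30 source 6.6400
7 35 load 6.6560
8 40 source 6.6613
9 45 load 6.6645
10 50 source 6.6656

Γ_L=0.600000, Γ_S=0.333333; launch V₁=10·75/225=3.333333
k=0 src: V=3.3333
k=1 load: inc=3.333333, refl=3.333333·0.600000=2.0000; V=0.000000+3.333333+2.000000=5.3333
k=2 src: inc=2.000000, refl=2.000000·0.333333=0.6667; V=3.333333+2.000000+0.666667=6.0000
k=3 load: inc=0.666667, refl=0.666667·0.600000=0.4000; V=5.333333+0.666667+0.400000=6.4000
k=4 src: inc=0.400000, refl=0.400000·0.333333=0.1333; V=6.000000+0.400000+0.133333=6.5333
k=5 load: inc=0.133333, refl=0.133333·0.600000=0.0800; V=6.400000+0.133333+0.080000=6.6133
k=6 src: inc=0.080000, refl=0.080000·0.333333=0.0267; V=6.533333+0.080000+0.026667=6.6400
k=7 load: inc=0.026667, refl=0.026667·0.600000=0.0160; V=6.613333+0.026667+0.016000=6.6560
k=8 src: inc=0.016000, refl=0.016000·0.333333=0.0053; V=6.640000+0.016000+0.005333=6.6613
k=9 load: inc=0.005333, refl=0.005333·0.600000=0.0032; V=6.656000+0.005333+0.003200=6.6645
k=10 src: inc=0.003200, refl=0.003200·0.333333=0.0011; V=6.661333+0.003200+0.001067=6.6656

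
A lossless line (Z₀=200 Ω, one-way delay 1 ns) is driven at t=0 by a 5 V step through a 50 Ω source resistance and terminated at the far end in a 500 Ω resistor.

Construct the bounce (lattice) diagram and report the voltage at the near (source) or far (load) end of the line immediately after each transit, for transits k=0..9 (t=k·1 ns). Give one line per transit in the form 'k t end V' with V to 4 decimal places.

0 0 source 4.0000
1 1 load 5.7143
2 2 source 4.6857
3 3 load 4.2449
4 4 source 4.5094
5 5 load 4.6227
6 6 source 4.5547
7 7 load 4.5256
8 8 source 4.5431
9 9 load 4.5506

Γ_L=0.428571, Γ_S=-0.600000; launch V₁=5·200/250=4.000000
k=0 src: V=4.0000
k=1 load: inc=4.000000, refl=4.000000·0.428571=1.7143; V=0.000000+4.000000+1.714286=5.7143
k=2 src: inc=1.714286, refl=1.714286·-0.600000=-1.0286; V=4.000000+1.714286+-1.028571=4.6857
k=3 load: inc=-1.028571, refl=-1.028571·0.428571=-0.4408; V=5.714286+-1.028571+-0.440816=4.2449
k=4 src: inc=-0.440816, refl=-0.440816·-0.600000=0.2645; V=4.685714+-0.440816+0.264490=4.5094
k=5 load: inc=0.264490, refl=0.264490·0.428571=0.1134; V=4.244898+0.264490+0.113353=4.6227
k=6 src: inc=0.113353, refl=0.113353·-0.600000=-0.0680; V=4.509388+0.113353+-0.068012=4.5547
k=7 load: inc=-0.068012, refl=-0.068012·0.428571=-0.0291; V=4.622741+-0.068012+-0.029148=4.5256
k=8 src: inc=-0.029148, refl=-0.029148·-0.600000=0.0175; V=4.554729+-0.029148+0.017489=4.5431
k=9 load: inc=0.017489, refl=0.017489·0.428571=0.0075; V=4.525581+0.017489+0.007495=4.5506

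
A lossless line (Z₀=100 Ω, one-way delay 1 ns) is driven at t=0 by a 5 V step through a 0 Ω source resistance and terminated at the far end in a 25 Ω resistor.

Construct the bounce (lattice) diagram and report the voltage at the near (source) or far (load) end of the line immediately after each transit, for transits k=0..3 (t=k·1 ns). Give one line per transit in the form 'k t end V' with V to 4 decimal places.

Γ_L=-0.600000, Γ_S=-1.000000; launch V₁=5·100/100=5.000000
k=0 src: V=5.0000
k=1 load: inc=5.000000, refl=5.000000·-0.600000=-3.0000; V=0.000000+5.000000+-3.000000=2.0000
k=2 src: inc=-3.000000, refl=-3.000000·-1.000000=3.0000; V=5.000000+-3.000000+3.000000=5.0000
k=3 load: inc=3.000000, refl=3.000000·-0.600000=-1.8000; V=2.000000+3.000000+-1.800000=3.2000

0 0 source 5.0000
1 1 load 2.0000
2 2 source 5.0000
3 3 load 3.2000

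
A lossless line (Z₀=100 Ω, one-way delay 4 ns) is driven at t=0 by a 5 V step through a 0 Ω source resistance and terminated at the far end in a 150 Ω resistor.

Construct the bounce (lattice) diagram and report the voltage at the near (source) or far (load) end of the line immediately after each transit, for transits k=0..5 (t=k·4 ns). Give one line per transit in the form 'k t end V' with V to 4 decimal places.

Γ_L=0.200000, Γ_S=-1.000000; launch V₁=5·100/100=5.000000
k=0 src: V=5.0000
k=1 load: inc=5.000000, refl=5.000000·0.200000=1.0000; V=0.000000+5.000000+1.000000=6.0000
k=2 src: inc=1.000000, refl=1.000000·-1.000000=-1.0000; V=5.000000+1.000000+-1.000000=5.0000
k=3 load: inc=-1.000000, refl=-1.000000·0.200000=-0.2000; V=6.000000+-1.000000+-0.200000=4.8000
k=4 src: inc=-0.200000, refl=-0.200000·-1.000000=0.2000; V=5.000000+-0.200000+0.200000=5.0000
k=5 load: inc=0.200000, refl=0.200000·0.200000=0.0400; V=4.800000+0.200000+0.040000=5.0400

0 0 source 5.0000
1 4 load 6.0000
2 8 source 5.0000
3 12 load 4.8000
4 16 source 5.0000
5 20 load 5.0400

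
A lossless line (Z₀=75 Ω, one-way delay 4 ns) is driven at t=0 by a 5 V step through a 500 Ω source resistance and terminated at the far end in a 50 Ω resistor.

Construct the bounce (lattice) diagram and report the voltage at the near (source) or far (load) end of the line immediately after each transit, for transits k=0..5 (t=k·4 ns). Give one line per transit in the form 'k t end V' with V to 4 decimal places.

0 0 source 0.6522
1 4 load 0.5217
2 8 source 0.4253
3 12 load 0.4446
4 16 source 0.4589
5 20 load 0.4560

Γ_L=-0.200000, Γ_S=0.739130; launch V₁=5·75/575=0.652174
k=0 src: V=0.6522
k=1 load: inc=0.652174, refl=0.652174·-0.200000=-0.1304; V=0.000000+0.652174+-0.130435=0.5217
k=2 src: inc=-0.130435, refl=-0.130435·0.739130=-0.0964; V=0.652174+-0.130435+-0.096408=0.4253
k=3 load: inc=-0.096408, refl=-0.096408·-0.200000=0.0193; V=0.521739+-0.096408+0.019282=0.4446
k=4 src: inc=0.019282, refl=0.019282·0.739130=0.0143; V=0.425331+0.019282+0.014252=0.4589
k=5 load: inc=0.014252, refl=0.014252·-0.200000=-0.0029; V=0.444612+0.014252+-0.002850=0.4560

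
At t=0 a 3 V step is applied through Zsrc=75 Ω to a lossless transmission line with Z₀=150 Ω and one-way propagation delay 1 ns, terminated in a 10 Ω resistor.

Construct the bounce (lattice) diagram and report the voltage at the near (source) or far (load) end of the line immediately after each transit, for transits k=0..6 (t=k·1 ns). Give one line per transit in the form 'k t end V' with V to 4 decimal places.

Γ_L=-0.875000, Γ_S=-0.333333; launch V₁=3·150/225=2.000000
k=0 src: V=2.0000
k=1 load: inc=2.000000, refl=2.000000·-0.875000=-1.7500; V=0.000000+2.000000+-1.750000=0.2500
k=2 src: inc=-1.750000, refl=-1.750000·-0.333333=0.5833; V=2.000000+-1.750000+0.583333=0.8333
k=3 load: inc=0.583333, refl=0.583333·-0.875000=-0.5104; V=0.250000+0.583333+-0.510417=0.3229
k=4 src: inc=-0.510417, refl=-0.510417·-0.333333=0.1701; V=0.833333+-0.510417+0.170139=0.4931
k=5 load: inc=0.170139, refl=0.170139·-0.875000=-0.1489; V=0.322917+0.170139+-0.148872=0.3442
k=6 src: inc=-0.148872, refl=-0.148872·-0.333333=0.0496; V=0.493056+-0.148872+0.049624=0.3938

0 0 source 2.0000
1 1 load 0.2500
2 2 source 0.8333
3 3 load 0.3229
4 4 source 0.4931
5 5 load 0.3442
6 6 source 0.3938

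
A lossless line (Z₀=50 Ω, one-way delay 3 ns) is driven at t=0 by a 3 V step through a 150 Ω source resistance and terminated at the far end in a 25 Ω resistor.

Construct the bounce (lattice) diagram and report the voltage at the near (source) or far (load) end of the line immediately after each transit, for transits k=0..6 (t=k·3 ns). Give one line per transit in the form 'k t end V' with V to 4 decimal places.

0 0 source 0.7500
1 3 load 0.5000
2 6 source 0.3750
3 9 load 0.4167
4 12 source 0.4375
5 15 load 0.4306
6 18 source 0.4271

Γ_L=-0.333333, Γ_S=0.500000; launch V₁=3·50/200=0.750000
k=0 src: V=0.7500
k=1 load: inc=0.750000, refl=0.750000·-0.333333=-0.2500; V=0.000000+0.750000+-0.250000=0.5000
k=2 src: inc=-0.250000, refl=-0.250000·0.500000=-0.1250; V=0.750000+-0.250000+-0.125000=0.3750
k=3 load: inc=-0.125000, refl=-0.125000·-0.333333=0.0417; V=0.500000+-0.125000+0.041667=0.4167
k=4 src: inc=0.041667, refl=0.041667·0.500000=0.0208; V=0.375000+0.041667+0.020833=0.4375
k=5 load: inc=0.020833, refl=0.020833·-0.333333=-0.0069; V=0.416667+0.020833+-0.006944=0.4306
k=6 src: inc=-0.006944, refl=-0.006944·0.500000=-0.0035; V=0.437500+-0.006944+-0.003472=0.4271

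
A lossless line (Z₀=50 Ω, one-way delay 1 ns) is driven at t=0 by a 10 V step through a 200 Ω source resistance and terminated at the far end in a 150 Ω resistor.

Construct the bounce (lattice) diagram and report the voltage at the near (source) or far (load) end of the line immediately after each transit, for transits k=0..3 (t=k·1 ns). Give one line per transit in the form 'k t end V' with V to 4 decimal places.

Γ_L=0.500000, Γ_S=0.600000; launch V₁=10·50/250=2.000000
k=0 src: V=2.0000
k=1 load: inc=2.000000, refl=2.000000·0.500000=1.0000; V=0.000000+2.000000+1.000000=3.0000
k=2 src: inc=1.000000, refl=1.000000·0.600000=0.6000; V=2.000000+1.000000+0.600000=3.6000
k=3 load: inc=0.600000, refl=0.600000·0.500000=0.3000; V=3.000000+0.600000+0.300000=3.9000

0 0 source 2.0000
1 1 load 3.0000
2 2 source 3.6000
3 3 load 3.9000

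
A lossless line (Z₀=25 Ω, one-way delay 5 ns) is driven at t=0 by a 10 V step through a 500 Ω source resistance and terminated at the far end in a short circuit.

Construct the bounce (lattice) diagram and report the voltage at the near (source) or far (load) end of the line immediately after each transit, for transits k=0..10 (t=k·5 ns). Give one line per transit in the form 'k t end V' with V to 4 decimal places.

Γ_L=-1.000000, Γ_S=0.904762; launch V₁=10·25/525=0.476190
k=0 src: V=0.4762
k=1 load: inc=0.476190, refl=0.476190·-1.000000=-0.4762; V=0.000000+0.476190+-0.476190=0.0000
k=2 src: inc=-0.476190, refl=-0.476190·0.904762=-0.4308; V=0.476190+-0.476190+-0.430839=-0.4308
k=3 load: inc=-0.430839, refl=-0.430839·-1.000000=0.4308; V=0.000000+-0.430839+0.430839=0.0000
k=4 src: inc=0.430839, refl=0.430839·0.904762=0.3898; V=-0.430839+0.430839+0.389807=0.3898
k=5 load: inc=0.389807, refl=0.389807·-1.000000=-0.3898; V=0.000000+0.389807+-0.389807=0.0000
k=6 src: inc=-0.389807, refl=-0.389807·0.904762=-0.3527; V=0.389807+-0.389807+-0.352682=-0.3527
k=7 load: inc=-0.352682, refl=-0.352682·-1.000000=0.3527; V=0.000000+-0.352682+0.352682=0.0000
k=8 src: inc=0.352682, refl=0.352682·0.904762=0.3191; V=-0.352682+0.352682+0.319093=0.3191
k=9 load: inc=0.319093, refl=0.319093·-1.000000=-0.3191; V=0.000000+0.319093+-0.319093=0.0000
k=10 src: inc=-0.319093, refl=-0.319093·0.904762=-0.2887; V=0.319093+-0.319093+-0.288704=-0.2887

0 0 source 0.4762
1 5 load 0.0000
2 10 source -0.4308
3 15 load 0.0000
4 20 source 0.3898
5 25 load 0.0000
6 30 source -0.3527
7 35 load 0.0000
8 40 source 0.3191
9 45 load 0.0000
10 50 source -0.2887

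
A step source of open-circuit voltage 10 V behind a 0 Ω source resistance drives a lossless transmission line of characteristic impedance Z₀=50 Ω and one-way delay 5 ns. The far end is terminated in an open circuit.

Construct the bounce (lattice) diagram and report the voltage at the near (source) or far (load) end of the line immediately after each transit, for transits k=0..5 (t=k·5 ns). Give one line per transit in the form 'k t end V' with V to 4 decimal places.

Γ_L=1.000000, Γ_S=-1.000000; launch V₁=10·50/50=10.000000
k=0 src: V=10.0000
k=1 load: inc=10.000000, refl=10.000000·1.000000=10.0000; V=0.000000+10.000000+10.000000=20.0000
k=2 src: inc=10.000000, refl=10.000000·-1.000000=-10.0000; V=10.000000+10.000000+-10.000000=10.0000
k=3 load: inc=-10.000000, refl=-10.000000·1.000000=-10.0000; V=20.000000+-10.000000+-10.000000=0.0000
k=4 src: inc=-10.000000, refl=-10.000000·-1.000000=10.0000; V=10.000000+-10.000000+10.000000=10.0000
k=5 load: inc=10.000000, refl=10.000000·1.000000=10.0000; V=0.000000+10.000000+10.000000=20.0000

0 0 source 10.0000
1 5 load 20.0000
2 10 source 10.0000
3 15 load 0.0000
4 20 source 10.0000
5 25 load 20.0000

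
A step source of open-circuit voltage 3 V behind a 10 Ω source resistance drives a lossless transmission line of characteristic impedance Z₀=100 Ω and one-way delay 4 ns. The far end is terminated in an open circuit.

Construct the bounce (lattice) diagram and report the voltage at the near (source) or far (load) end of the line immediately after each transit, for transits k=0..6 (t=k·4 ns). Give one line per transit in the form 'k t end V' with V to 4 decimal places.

0 0 source 2.7273
1 4 load 5.4545
2 8 source 3.2231
3 12 load 0.9917
4 16 source 2.8174
5 20 load 4.6431
6 24 source 3.1494

Γ_L=1.000000, Γ_S=-0.818182; launch V₁=3·100/110=2.727273
k=0 src: V=2.7273
k=1 load: inc=2.727273, refl=2.727273·1.000000=2.7273; V=0.000000+2.727273+2.727273=5.4545
k=2 src: inc=2.727273, refl=2.727273·-0.818182=-2.2314; V=2.727273+2.727273+-2.231405=3.2231
k=3 load: inc=-2.231405, refl=-2.231405·1.000000=-2.2314; V=5.454545+-2.231405+-2.231405=0.9917
k=4 src: inc=-2.231405, refl=-2.231405·-0.818182=1.8257; V=3.223140+-2.231405+1.825695=2.8174
k=5 load: inc=1.825695, refl=1.825695·1.000000=1.8257; V=0.991736+1.825695+1.825695=4.6431
k=6 src: inc=1.825695, refl=1.825695·-0.818182=-1.4938; V=2.817431+1.825695+-1.493750=3.1494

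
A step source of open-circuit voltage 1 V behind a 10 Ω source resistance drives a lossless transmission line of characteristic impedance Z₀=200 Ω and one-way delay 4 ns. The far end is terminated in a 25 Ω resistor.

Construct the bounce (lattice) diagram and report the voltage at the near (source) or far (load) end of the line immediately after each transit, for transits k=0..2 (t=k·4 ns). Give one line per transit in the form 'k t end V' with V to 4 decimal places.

0 0 source 0.9524
1 4 load 0.2116
2 8 source 0.8818

Γ_L=-0.777778, Γ_S=-0.904762; launch V₁=1·200/210=0.952381
k=0 src: V=0.9524
k=1 load: inc=0.952381, refl=0.952381·-0.777778=-0.7407; V=0.000000+0.952381+-0.740741=0.2116
k=2 src: inc=-0.740741, refl=-0.740741·-0.904762=0.6702; V=0.952381+-0.740741+0.670194=0.8818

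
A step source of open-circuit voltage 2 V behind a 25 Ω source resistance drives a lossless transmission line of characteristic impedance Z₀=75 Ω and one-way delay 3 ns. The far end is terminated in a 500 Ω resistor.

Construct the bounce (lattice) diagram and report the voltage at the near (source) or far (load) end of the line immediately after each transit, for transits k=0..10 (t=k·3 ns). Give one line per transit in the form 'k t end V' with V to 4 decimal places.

0 0 source 1.5000
1 3 load 2.6087
2 6 source 2.0543
3 9 load 1.6446
4 12 source 1.8495
5 15 load 2.0009
6 18 source 1.9252
7 21 load 1.8692
8 24 source 1.8972
9 27 load 1.9179
10 30 source 1.9076

Γ_L=0.739130, Γ_S=-0.500000; launch V₁=2·75/100=1.500000
k=0 src: V=1.5000
k=1 load: inc=1.500000, refl=1.500000·0.739130=1.1087; V=0.000000+1.500000+1.108696=2.6087
k=2 src: inc=1.108696, refl=1.108696·-0.500000=-0.5543; V=1.500000+1.108696+-0.554348=2.0543
k=3 load: inc=-0.554348, refl=-0.554348·0.739130=-0.4097; V=2.608696+-0.554348+-0.409735=1.6446
k=4 src: inc=-0.409735, refl=-0.409735·-0.500000=0.2049; V=2.054348+-0.409735+0.204868=1.8495
k=5 load: inc=0.204868, refl=0.204868·0.739130=0.1514; V=1.644612+0.204868+0.151424=2.0009
k=6 src: inc=0.151424, refl=0.151424·-0.500000=-0.0757; V=1.849480+0.151424+-0.075712=1.9252
k=7 load: inc=-0.075712, refl=-0.075712·0.739130=-0.0560; V=2.000904+-0.075712+-0.055961=1.8692
k=8 src: inc=-0.055961, refl=-0.055961·-0.500000=0.0280; V=1.925192+-0.055961+0.027981=1.8972
k=9 load: inc=0.027981, refl=0.027981·0.739130=0.0207; V=1.869231+0.027981+0.020681=1.9179
k=10 src: inc=0.020681, refl=0.020681·-0.500000=-0.0103; V=1.897212+0.020681+-0.010341=1.9076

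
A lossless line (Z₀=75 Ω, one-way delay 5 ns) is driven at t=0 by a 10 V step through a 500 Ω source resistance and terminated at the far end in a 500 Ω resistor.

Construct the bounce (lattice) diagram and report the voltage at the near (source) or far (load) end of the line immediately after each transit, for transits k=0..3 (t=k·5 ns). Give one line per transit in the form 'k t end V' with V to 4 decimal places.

Γ_L=0.739130, Γ_S=0.739130; launch V₁=10·75/575=1.304348
k=0 src: V=1.3043
k=1 load: inc=1.304348, refl=1.304348·0.739130=0.9641; V=0.000000+1.304348+0.964083=2.2684
k=2 src: inc=0.964083, refl=0.964083·0.739130=0.7126; V=1.304348+0.964083+0.712583=2.9810
k=3 load: inc=0.712583, refl=0.712583·0.739130=0.5267; V=2.268431+0.712583+0.526692=3.5077

0 0 source 1.3043
1 5 load 2.2684
2 10 source 2.9810
3 15 load 3.5077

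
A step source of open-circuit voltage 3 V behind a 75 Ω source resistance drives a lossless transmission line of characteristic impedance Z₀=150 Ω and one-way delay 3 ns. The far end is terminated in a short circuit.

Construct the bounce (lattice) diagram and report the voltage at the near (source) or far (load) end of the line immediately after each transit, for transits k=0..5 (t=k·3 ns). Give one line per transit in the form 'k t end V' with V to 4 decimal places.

0 0 source 2.0000
1 3 load 0.0000
2 6 source 0.6667
3 9 load 0.0000
4 12 source 0.2222
5 15 load 0.0000

Γ_L=-1.000000, Γ_S=-0.333333; launch V₁=3·150/225=2.000000
k=0 src: V=2.0000
k=1 load: inc=2.000000, refl=2.000000·-1.000000=-2.0000; V=0.000000+2.000000+-2.000000=0.0000
k=2 src: inc=-2.000000, refl=-2.000000·-0.333333=0.6667; V=2.000000+-2.000000+0.666667=0.6667
k=3 load: inc=0.666667, refl=0.666667·-1.000000=-0.6667; V=0.000000+0.666667+-0.666667=0.0000
k=4 src: inc=-0.666667, refl=-0.666667·-0.333333=0.2222; V=0.666667+-0.666667+0.222222=0.2222
k=5 load: inc=0.222222, refl=0.222222·-1.000000=-0.2222; V=0.000000+0.222222+-0.222222=0.0000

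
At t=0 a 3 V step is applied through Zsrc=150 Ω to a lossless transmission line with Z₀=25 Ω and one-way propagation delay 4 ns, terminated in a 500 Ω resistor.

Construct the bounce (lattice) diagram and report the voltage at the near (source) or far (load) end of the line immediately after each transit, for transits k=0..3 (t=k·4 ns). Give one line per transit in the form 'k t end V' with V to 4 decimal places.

Γ_L=0.904762, Γ_S=0.714286; launch V₁=3·25/175=0.428571
k=0 src: V=0.4286
k=1 load: inc=0.428571, refl=0.428571·0.904762=0.3878; V=0.000000+0.428571+0.387755=0.8163
k=2 src: inc=0.387755, refl=0.387755·0.714286=0.2770; V=0.428571+0.387755+0.276968=1.0933
k=3 load: inc=0.276968, refl=0.276968·0.904762=0.2506; V=0.816327+0.276968+0.250590=1.3439

0 0 source 0.4286
1 4 load 0.8163
2 8 source 1.0933
3 12 load 1.3439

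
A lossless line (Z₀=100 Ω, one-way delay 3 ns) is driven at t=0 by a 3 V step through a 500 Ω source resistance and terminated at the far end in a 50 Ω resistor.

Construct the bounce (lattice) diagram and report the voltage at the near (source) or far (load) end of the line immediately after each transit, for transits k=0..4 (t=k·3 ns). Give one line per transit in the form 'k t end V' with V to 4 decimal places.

Γ_L=-0.333333, Γ_S=0.666667; launch V₁=3·100/600=0.500000
k=0 src: V=0.5000
k=1 load: inc=0.500000, refl=0.500000·-0.333333=-0.1667; V=0.000000+0.500000+-0.166667=0.3333
k=2 src: inc=-0.166667, refl=-0.166667·0.666667=-0.1111; V=0.500000+-0.166667+-0.111111=0.2222
k=3 load: inc=-0.111111, refl=-0.111111·-0.333333=0.0370; V=0.333333+-0.111111+0.037037=0.2593
k=4 src: inc=0.037037, refl=0.037037·0.666667=0.0247; V=0.222222+0.037037+0.024691=0.2840

0 0 source 0.5000
1 3 load 0.3333
2 6 source 0.2222
3 9 load 0.2593
4 12 source 0.2840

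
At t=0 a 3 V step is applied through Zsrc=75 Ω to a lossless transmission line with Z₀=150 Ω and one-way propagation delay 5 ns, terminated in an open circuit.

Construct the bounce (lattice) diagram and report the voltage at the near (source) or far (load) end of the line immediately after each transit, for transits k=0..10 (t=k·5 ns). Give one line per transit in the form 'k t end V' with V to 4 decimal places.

0 0 source 2.0000
1 5 load 4.0000
2 10 source 3.3333
3 15 load 2.6667
4 20 source 2.8889
5 25 load 3.1111
6 30 source 3.0370
7 35 load 2.9630
8 40 source 2.9877
9 45 load 3.0123
10 50 source 3.0041

Γ_L=1.000000, Γ_S=-0.333333; launch V₁=3·150/225=2.000000
k=0 src: V=2.0000
k=1 load: inc=2.000000, refl=2.000000·1.000000=2.0000; V=0.000000+2.000000+2.000000=4.0000
k=2 src: inc=2.000000, refl=2.000000·-0.333333=-0.6667; V=2.000000+2.000000+-0.666667=3.3333
k=3 load: inc=-0.666667, refl=-0.666667·1.000000=-0.6667; V=4.000000+-0.666667+-0.666667=2.6667
k=4 src: inc=-0.666667, refl=-0.666667·-0.333333=0.2222; V=3.333333+-0.666667+0.222222=2.8889
k=5 load: inc=0.222222, refl=0.222222·1.000000=0.2222; V=2.666667+0.222222+0.222222=3.1111
k=6 src: inc=0.222222, refl=0.222222·-0.333333=-0.0741; V=2.888889+0.222222+-0.074074=3.0370
k=7 load: inc=-0.074074, refl=-0.074074·1.000000=-0.0741; V=3.111111+-0.074074+-0.074074=2.9630
k=8 src: inc=-0.074074, refl=-0.074074·-0.333333=0.0247; V=3.037037+-0.074074+0.024691=2.9877
k=9 load: inc=0.024691, refl=0.024691·1.000000=0.0247; V=2.962963+0.024691+0.024691=3.0123
k=10 src: inc=0.024691, refl=0.024691·-0.333333=-0.0082; V=2.987654+0.024691+-0.008230=3.0041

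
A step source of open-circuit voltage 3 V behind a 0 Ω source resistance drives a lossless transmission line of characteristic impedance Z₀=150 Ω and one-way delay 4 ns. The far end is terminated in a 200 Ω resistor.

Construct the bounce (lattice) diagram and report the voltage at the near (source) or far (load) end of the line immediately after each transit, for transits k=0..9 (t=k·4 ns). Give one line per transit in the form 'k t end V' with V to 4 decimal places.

Γ_L=0.142857, Γ_S=-1.000000; launch V₁=3·150/150=3.000000
k=0 src: V=3.0000
k=1 load: inc=3.000000, refl=3.000000·0.142857=0.4286; V=0.000000+3.000000+0.428571=3.4286
k=2 src: inc=0.428571, refl=0.428571·-1.000000=-0.4286; V=3.000000+0.428571+-0.428571=3.0000
k=3 load: inc=-0.428571, refl=-0.428571·0.142857=-0.0612; V=3.428571+-0.428571+-0.061224=2.9388
k=4 src: inc=-0.061224, refl=-0.061224·-1.000000=0.0612; V=3.000000+-0.061224+0.061224=3.0000
k=5 load: inc=0.061224, refl=0.061224·0.142857=0.0087; V=2.938776+0.061224+0.008746=3.0087
k=6 src: inc=0.008746, refl=0.008746·-1.000000=-0.0087; V=3.000000+0.008746+-0.008746=3.0000
k=7 load: inc=-0.008746, refl=-0.008746·0.142857=-0.0012; V=3.008746+-0.008746+-0.001249=2.9988
k=8 src: inc=-0.001249, refl=-0.001249·-1.000000=0.0012; V=3.000000+-0.001249+0.001249=3.0000
k=9 load: inc=0.001249, refl=0.001249·0.142857=0.0002; V=2.998751+0.001249+0.000178=3.0002

0 0 source 3.0000
1 4 load 3.4286
2 8 source 3.0000
3 12 load 2.9388
4 16 source 3.0000
5 20 load 3.0087
6 24 source 3.0000
7 28 load 2.9988
8 32 source 3.0000
9 36 load 3.0002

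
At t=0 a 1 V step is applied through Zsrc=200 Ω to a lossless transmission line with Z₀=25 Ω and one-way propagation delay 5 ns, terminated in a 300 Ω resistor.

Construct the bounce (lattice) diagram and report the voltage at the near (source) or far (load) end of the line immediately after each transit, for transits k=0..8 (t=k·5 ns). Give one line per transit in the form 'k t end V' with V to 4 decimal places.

Γ_L=0.846154, Γ_S=0.777778; launch V₁=1·25/225=0.111111
k=0 src: V=0.1111
k=1 load: inc=0.111111, refl=0.111111·0.846154=0.0940; V=0.000000+0.111111+0.094017=0.2051
k=2 src: inc=0.094017, refl=0.094017·0.777778=0.0731; V=0.111111+0.094017+0.073124=0.2783
k=3 load: inc=0.073124, refl=0.073124·0.846154=0.0619; V=0.205128+0.073124+0.061874=0.3401
k=4 src: inc=0.061874, refl=0.061874·0.777778=0.0481; V=0.278253+0.061874+0.048125=0.3883
k=5 load: inc=0.048125, refl=0.048125·0.846154=0.0407; V=0.340127+0.048125+0.040721=0.4290
k=6 src: inc=0.040721, refl=0.040721·0.777778=0.0317; V=0.388252+0.040721+0.031672=0.4606
k=7 load: inc=0.031672, refl=0.031672·0.846154=0.0268; V=0.428973+0.031672+0.026799=0.4874
k=8 src: inc=0.026799, refl=0.026799·0.777778=0.0208; V=0.460644+0.026799+0.020844=0.5083

0 0 source 0.1111
1 5 load 0.2051
2 10 source 0.2783
3 15 load 0.3401
4 20 source 0.3883
5 25 load 0.4290
6 30 source 0.4606
7 35 load 0.4874
8 40 source 0.5083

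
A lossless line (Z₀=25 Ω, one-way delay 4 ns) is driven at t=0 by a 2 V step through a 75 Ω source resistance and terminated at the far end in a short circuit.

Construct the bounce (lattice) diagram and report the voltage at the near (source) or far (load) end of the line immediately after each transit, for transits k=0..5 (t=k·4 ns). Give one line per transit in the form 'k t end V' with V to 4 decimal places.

Γ_L=-1.000000, Γ_S=0.500000; launch V₁=2·25/100=0.500000
k=0 src: V=0.5000
k=1 load: inc=0.500000, refl=0.500000·-1.000000=-0.5000; V=0.000000+0.500000+-0.500000=0.0000
k=2 src: inc=-0.500000, refl=-0.500000·0.500000=-0.2500; V=0.500000+-0.500000+-0.250000=-0.2500
k=3 load: inc=-0.250000, refl=-0.250000·-1.000000=0.2500; V=0.000000+-0.250000+0.250000=0.0000
k=4 src: inc=0.250000, refl=0.250000·0.500000=0.1250; V=-0.250000+0.250000+0.125000=0.1250
k=5 load: inc=0.125000, refl=0.125000·-1.000000=-0.1250; V=0.000000+0.125000+-0.125000=0.0000

0 0 source 0.5000
1 4 load 0.0000
2 8 source -0.2500
3 12 load 0.0000
4 16 source 0.1250
5 20 load 0.0000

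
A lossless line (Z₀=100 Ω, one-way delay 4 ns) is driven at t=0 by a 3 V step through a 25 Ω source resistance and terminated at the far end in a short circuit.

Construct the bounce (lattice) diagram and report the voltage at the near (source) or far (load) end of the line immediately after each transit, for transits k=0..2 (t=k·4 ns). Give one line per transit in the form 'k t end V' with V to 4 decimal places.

Γ_L=-1.000000, Γ_S=-0.600000; launch V₁=3·100/125=2.400000
k=0 src: V=2.4000
k=1 load: inc=2.400000, refl=2.400000·-1.000000=-2.4000; V=0.000000+2.400000+-2.400000=0.0000
k=2 src: inc=-2.400000, refl=-2.400000·-0.600000=1.4400; V=2.400000+-2.400000+1.440000=1.4400

0 0 source 2.4000
1 4 load 0.0000
2 8 source 1.4400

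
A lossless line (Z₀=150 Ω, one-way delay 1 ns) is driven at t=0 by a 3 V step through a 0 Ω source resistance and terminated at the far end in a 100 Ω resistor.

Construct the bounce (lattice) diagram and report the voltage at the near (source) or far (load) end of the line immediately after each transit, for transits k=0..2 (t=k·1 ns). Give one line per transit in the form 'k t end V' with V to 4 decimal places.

Γ_L=-0.200000, Γ_S=-1.000000; launch V₁=3·150/150=3.000000
k=0 src: V=3.0000
k=1 load: inc=3.000000, refl=3.000000·-0.200000=-0.6000; V=0.000000+3.000000+-0.600000=2.4000
k=2 src: inc=-0.600000, refl=-0.600000·-1.000000=0.6000; V=3.000000+-0.600000+0.600000=3.0000

0 0 source 3.0000
1 1 load 2.4000
2 2 source 3.0000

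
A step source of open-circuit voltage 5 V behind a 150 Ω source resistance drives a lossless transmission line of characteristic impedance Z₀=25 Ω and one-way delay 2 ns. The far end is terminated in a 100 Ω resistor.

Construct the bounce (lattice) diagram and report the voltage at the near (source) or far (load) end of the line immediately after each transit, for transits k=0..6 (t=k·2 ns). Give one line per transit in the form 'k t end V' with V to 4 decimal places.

Γ_L=0.600000, Γ_S=0.714286; launch V₁=5·25/175=0.714286
k=0 src: V=0.7143
k=1 load: inc=0.714286, refl=0.714286·0.600000=0.4286; V=0.000000+0.714286+0.428571=1.1429
k=2 src: inc=0.428571, refl=0.428571·0.714286=0.3061; V=0.714286+0.428571+0.306122=1.4490
k=3 load: inc=0.306122, refl=0.306122·0.600000=0.1837; V=1.142857+0.306122+0.183673=1.6327
k=4 src: inc=0.183673, refl=0.183673·0.714286=0.1312; V=1.448980+0.183673+0.131195=1.7638
k=5 load: inc=0.131195, refl=0.131195·0.600000=0.0787; V=1.632653+0.131195+0.078717=1.8426
k=6 src: inc=0.078717, refl=0.078717·0.714286=0.0562; V=1.763848+0.078717+0.056227=1.8988

0 0 source 0.7143
1 2 load 1.1429
2 4 source 1.4490
3 6 load 1.6327
4 8 source 1.7638
5 10 load 1.8426
6 12 source 1.8988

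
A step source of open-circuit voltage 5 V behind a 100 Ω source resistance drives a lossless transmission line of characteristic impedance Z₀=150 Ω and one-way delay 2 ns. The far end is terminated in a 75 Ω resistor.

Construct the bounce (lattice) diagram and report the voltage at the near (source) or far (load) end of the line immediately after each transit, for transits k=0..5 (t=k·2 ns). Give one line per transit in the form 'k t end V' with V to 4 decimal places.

Γ_L=-0.333333, Γ_S=-0.200000; launch V₁=5·150/250=3.000000
k=0 src: V=3.0000
k=1 load: inc=3.000000, refl=3.000000·-0.333333=-1.0000; V=0.000000+3.000000+-1.000000=2.0000
k=2 src: inc=-1.000000, refl=-1.000000·-0.200000=0.2000; V=3.000000+-1.000000+0.200000=2.2000
k=3 load: inc=0.200000, refl=0.200000·-0.333333=-0.0667; V=2.000000+0.200000+-0.066667=2.1333
k=4 src: inc=-0.066667, refl=-0.066667·-0.200000=0.0133; V=2.200000+-0.066667+0.013333=2.1467
k=5 load: inc=0.013333, refl=0.013333·-0.333333=-0.0044; V=2.133333+0.013333+-0.004444=2.1422

0 0 source 3.0000
1 2 load 2.0000
2 4 source 2.2000
3 6 load 2.1333
4 8 source 2.1467
5 10 load 2.1422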